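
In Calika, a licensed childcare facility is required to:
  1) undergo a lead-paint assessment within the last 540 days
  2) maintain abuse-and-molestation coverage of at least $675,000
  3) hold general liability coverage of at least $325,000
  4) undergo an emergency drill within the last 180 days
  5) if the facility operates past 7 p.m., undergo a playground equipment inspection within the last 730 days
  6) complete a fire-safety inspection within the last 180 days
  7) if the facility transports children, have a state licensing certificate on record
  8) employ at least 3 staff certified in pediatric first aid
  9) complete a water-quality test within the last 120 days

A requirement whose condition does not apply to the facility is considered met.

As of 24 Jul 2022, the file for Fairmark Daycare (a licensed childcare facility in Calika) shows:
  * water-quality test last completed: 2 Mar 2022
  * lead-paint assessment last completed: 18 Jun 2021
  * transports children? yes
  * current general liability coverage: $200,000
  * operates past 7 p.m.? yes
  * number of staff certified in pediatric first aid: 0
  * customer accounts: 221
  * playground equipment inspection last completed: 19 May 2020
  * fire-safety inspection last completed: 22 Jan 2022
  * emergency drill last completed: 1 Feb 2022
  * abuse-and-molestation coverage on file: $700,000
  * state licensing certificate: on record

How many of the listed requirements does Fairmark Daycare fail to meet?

5

1. lead-paint assessment 401 days ago vs limit 540 → met
2. abuse-and-molestation coverage $700,000 ≥ $675,000 → met
3. general liability coverage $200,000 < $325,000 → not met
4. emergency drill 173 days ago vs limit 180 → met
5. condition 'operates past 7 p.m.' holds; playground equipment inspection 796 days ago vs limit 730 → not met
6. fire-safety inspection 183 days ago vs limit 180 → not met
7. condition 'transports children' holds; state licensing certificate present → met
8. staff certified in pediatric first aid 0 < 3 → not met
9. water-quality test 144 days ago vs limit 120 → not met
Not met: 5 of 9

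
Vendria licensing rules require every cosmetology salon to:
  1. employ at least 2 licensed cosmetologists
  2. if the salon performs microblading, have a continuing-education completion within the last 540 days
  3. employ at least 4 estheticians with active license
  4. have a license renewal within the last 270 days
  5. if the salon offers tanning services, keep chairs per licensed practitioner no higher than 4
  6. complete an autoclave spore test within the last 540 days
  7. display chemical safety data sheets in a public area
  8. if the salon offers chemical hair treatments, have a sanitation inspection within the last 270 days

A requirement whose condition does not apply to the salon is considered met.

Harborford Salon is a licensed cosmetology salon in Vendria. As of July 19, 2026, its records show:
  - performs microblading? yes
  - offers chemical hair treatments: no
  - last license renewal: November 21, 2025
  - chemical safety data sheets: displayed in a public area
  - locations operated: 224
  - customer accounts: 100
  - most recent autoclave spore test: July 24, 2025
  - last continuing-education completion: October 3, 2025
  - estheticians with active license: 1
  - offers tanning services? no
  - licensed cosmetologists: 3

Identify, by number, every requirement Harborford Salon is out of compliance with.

3

1. licensed cosmetologists 3 ≥ 2 → met
2. condition 'performs microblading' holds; continuing-education completion 289 days ago vs limit 540 → met
3. estheticians with active license 1 < 4 → not met
4. license renewal 240 days ago vs limit 270 → met
5. condition 'offers tanning services' does not hold → requirement n/a → met
6. autoclave spore test 360 days ago vs limit 540 → met
7. chemical safety data sheets present → met
8. condition 'offers chemical hair treatments' does not hold → requirement n/a → met
Not met: 3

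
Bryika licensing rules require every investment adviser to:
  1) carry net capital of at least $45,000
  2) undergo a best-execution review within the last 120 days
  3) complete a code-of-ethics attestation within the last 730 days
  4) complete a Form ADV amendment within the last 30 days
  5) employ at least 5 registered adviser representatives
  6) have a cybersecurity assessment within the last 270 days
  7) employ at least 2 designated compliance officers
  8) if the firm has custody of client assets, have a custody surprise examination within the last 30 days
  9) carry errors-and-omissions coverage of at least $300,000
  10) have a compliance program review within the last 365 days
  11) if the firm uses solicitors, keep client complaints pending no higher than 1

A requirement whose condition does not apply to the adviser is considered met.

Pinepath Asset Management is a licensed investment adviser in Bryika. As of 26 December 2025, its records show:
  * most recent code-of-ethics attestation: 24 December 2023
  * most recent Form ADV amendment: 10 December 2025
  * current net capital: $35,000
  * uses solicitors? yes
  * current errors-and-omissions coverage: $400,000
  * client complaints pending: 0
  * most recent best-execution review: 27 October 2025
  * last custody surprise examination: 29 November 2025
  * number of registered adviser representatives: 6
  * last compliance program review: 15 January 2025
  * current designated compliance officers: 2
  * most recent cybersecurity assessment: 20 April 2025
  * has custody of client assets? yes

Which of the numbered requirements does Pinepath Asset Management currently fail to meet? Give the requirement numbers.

1. net capital $35,000 < $45,000 → not met
2. best-execution review 60 days ago vs limit 120 → met
3. code-of-ethics attestation 733 days ago vs limit 730 → not met
4. Form ADV amendment 16 days ago vs limit 30 → met
5. registered adviser representatives 6 ≥ 5 → met
6. cybersecurity assessment 250 days ago vs limit 270 → met
7. designated compliance officers 2 ≥ 2 → met
8. condition 'has custody of client assets' holds; custody surprise examination 27 days ago vs limit 30 → met
9. errors-and-omissions coverage $400,000 ≥ $300,000 → met
10. compliance program review 345 days ago vs limit 365 → met
11. condition 'uses solicitors' holds; client complaints pending 0 ≤ 1 → met
Not met: 1, 3

1, 3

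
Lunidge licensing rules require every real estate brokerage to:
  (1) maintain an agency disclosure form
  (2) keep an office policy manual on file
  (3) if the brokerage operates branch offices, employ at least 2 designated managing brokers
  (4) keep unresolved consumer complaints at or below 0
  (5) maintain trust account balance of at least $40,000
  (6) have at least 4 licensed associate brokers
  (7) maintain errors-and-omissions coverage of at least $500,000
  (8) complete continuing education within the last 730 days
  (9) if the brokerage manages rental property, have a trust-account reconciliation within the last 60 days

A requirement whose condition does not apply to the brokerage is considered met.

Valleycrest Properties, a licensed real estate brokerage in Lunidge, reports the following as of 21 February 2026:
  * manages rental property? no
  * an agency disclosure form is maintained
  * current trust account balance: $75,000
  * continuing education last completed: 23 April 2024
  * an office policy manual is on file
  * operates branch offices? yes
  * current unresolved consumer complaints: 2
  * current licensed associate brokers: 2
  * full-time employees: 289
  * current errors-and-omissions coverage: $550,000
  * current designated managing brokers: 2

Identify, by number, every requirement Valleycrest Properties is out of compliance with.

4, 6

1. agency disclosure form present → met
2. office policy manual present → met
3. condition 'operates branch offices' holds; designated managing brokers 2 ≥ 2 → met
4. unresolved consumer complaints 2 > 0 → not met
5. trust account balance $75,000 ≥ $40,000 → met
6. licensed associate brokers 2 < 4 → not met
7. errors-and-omissions coverage $550,000 ≥ $500,000 → met
8. continuing education 669 days ago vs limit 730 → met
9. condition 'manages rental property' does not hold → requirement n/a → met
Not met: 4, 6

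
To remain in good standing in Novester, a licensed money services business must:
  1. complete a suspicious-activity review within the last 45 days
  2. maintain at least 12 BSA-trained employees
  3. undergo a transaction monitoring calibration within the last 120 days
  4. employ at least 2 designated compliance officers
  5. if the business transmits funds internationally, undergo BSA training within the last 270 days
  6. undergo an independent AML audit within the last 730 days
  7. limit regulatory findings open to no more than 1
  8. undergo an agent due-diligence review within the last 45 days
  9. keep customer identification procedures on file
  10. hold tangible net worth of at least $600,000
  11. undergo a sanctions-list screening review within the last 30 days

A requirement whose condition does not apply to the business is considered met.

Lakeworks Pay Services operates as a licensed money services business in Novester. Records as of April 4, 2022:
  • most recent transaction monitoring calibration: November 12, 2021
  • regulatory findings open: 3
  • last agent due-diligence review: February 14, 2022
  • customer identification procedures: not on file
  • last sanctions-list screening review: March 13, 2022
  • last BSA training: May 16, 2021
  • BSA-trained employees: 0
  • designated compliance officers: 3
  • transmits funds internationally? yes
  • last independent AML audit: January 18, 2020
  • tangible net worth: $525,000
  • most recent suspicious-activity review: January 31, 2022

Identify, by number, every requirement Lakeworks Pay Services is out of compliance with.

1, 2, 3, 5, 6, 7, 8, 9, 10

1. suspicious-activity review 63 days ago vs limit 45 → not met
2. BSA-trained employees 0 < 12 → not met
3. transaction monitoring calibration 143 days ago vs limit 120 → not met
4. designated compliance officers 3 ≥ 2 → met
5. condition 'transmits funds internationally' holds; BSA training 323 days ago vs limit 270 → not met
6. independent AML audit 807 days ago vs limit 730 → not met
7. regulatory findings open 3 > 1 → not met
8. agent due-diligence review 49 days ago vs limit 45 → not met
9. customer identification procedures absent → not met
10. tangible net worth $525,000 < $600,000 → not met
11. sanctions-list screening review 22 days ago vs limit 30 → met
Not met: 1, 2, 3, 5, 6, 7, 8, 9, 10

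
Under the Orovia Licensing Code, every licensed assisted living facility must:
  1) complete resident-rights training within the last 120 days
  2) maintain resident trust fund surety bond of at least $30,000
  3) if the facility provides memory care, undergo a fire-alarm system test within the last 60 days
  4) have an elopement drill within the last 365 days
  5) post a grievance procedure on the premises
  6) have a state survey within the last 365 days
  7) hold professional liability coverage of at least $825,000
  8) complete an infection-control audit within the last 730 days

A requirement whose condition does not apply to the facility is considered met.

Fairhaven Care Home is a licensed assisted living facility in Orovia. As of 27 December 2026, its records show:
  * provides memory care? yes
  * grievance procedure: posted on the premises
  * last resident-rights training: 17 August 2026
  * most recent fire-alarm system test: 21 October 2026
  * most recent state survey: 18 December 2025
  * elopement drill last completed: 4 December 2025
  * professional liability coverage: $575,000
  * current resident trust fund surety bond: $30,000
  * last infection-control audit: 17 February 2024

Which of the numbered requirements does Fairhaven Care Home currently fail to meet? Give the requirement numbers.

1. resident-rights training 132 days ago vs limit 120 → not met
2. resident trust fund surety bond $30,000 ≥ $30,000 → met
3. condition 'provides memory care' holds; fire-alarm system test 67 days ago vs limit 60 → not met
4. elopement drill 388 days ago vs limit 365 → not met
5. grievance procedure present → met
6. state survey 374 days ago vs limit 365 → not met
7. professional liability coverage $575,000 < $825,000 → not met
8. infection-control audit 1044 days ago vs limit 730 → not met
Not met: 1, 3, 4, 6, 7, 8

1, 3, 4, 6, 7, 8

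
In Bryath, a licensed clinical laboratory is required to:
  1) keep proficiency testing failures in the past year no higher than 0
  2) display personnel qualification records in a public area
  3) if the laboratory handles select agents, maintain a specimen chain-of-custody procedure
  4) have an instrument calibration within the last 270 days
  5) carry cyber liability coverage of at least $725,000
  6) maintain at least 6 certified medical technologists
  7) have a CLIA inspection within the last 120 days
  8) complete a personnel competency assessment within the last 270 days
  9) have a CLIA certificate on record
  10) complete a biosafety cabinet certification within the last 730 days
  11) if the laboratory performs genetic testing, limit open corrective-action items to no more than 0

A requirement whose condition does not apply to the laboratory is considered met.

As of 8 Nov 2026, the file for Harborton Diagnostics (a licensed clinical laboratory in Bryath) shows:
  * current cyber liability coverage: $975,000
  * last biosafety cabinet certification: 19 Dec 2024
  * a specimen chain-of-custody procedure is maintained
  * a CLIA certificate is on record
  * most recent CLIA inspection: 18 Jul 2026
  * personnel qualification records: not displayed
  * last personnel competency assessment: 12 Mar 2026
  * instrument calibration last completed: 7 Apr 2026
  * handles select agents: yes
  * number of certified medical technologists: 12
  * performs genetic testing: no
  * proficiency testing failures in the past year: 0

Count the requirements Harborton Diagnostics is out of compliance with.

1. proficiency testing failures in the past year 0 ≤ 0 → met
2. personnel qualification records absent → not met
3. condition 'handles select agents' holds; specimen chain-of-custody procedure present → met
4. instrument calibration 215 days ago vs limit 270 → met
5. cyber liability coverage $975,000 ≥ $725,000 → met
6. certified medical technologists 12 ≥ 6 → met
7. CLIA inspection 113 days ago vs limit 120 → met
8. personnel competency assessment 241 days ago vs limit 270 → met
9. CLIA certificate present → met
10. biosafety cabinet certification 689 days ago vs limit 730 → met
11. condition 'performs genetic testing' does not hold → requirement n/a → met
Not met: 1 of 11

1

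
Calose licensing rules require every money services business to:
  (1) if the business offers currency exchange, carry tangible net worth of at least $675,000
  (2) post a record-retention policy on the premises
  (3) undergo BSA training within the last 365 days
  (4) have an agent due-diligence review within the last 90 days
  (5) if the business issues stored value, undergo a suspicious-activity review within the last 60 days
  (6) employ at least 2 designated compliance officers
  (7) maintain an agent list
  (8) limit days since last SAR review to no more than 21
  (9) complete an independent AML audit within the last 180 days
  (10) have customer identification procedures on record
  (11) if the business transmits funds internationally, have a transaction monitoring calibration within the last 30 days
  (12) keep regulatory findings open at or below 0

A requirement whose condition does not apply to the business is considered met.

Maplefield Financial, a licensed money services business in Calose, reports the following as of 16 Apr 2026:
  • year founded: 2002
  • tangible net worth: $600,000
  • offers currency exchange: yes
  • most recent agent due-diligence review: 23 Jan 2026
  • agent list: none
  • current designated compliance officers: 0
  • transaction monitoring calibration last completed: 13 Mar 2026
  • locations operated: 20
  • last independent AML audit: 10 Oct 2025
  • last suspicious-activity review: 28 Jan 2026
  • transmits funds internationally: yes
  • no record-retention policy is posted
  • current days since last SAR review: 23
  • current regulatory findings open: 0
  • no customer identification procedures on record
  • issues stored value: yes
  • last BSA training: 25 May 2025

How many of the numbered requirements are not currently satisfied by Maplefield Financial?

9

1. condition 'offers currency exchange' holds; tangible net worth $600,000 < $675,000 → not met
2. record-retention policy absent → not met
3. BSA training 326 days ago vs limit 365 → met
4. agent due-diligence review 83 days ago vs limit 90 → met
5. condition 'issues stored value' holds; suspicious-activity review 78 days ago vs limit 60 → not met
6. designated compliance officers 0 < 2 → not met
7. agent list absent → not met
8. days since last SAR review 23 > 21 → not met
9. independent AML audit 188 days ago vs limit 180 → not met
10. customer identification procedures absent → not met
11. condition 'transmits funds internationally' holds; transaction monitoring calibration 34 days ago vs limit 30 → not met
12. regulatory findings open 0 ≤ 0 → met
Not met: 9 of 12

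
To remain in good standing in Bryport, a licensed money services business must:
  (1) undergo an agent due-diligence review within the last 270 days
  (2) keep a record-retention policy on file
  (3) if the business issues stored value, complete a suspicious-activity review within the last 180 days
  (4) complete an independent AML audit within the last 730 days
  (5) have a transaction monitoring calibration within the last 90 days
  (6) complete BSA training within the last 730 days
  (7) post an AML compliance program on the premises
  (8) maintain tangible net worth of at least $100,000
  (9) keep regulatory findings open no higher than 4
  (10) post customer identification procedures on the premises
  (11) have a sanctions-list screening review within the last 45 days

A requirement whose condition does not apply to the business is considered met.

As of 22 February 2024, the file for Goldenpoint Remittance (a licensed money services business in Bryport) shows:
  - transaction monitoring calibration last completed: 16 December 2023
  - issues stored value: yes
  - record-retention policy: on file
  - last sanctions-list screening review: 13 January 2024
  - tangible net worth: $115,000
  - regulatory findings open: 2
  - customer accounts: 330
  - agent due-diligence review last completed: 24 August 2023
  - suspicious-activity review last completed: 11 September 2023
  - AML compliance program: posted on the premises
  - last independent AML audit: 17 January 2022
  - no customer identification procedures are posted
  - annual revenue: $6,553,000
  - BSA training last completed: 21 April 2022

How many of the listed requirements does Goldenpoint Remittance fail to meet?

2

1. agent due-diligence review 182 days ago vs limit 270 → met
2. record-retention policy present → met
3. condition 'issues stored value' holds; suspicious-activity review 164 days ago vs limit 180 → met
4. independent AML audit 766 days ago vs limit 730 → not met
5. transaction monitoring calibration 68 days ago vs limit 90 → met
6. BSA training 672 days ago vs limit 730 → met
7. AML compliance program present → met
8. tangible net worth $115,000 ≥ $100,000 → met
9. regulatory findings open 2 ≤ 4 → met
10. customer identification procedures absent → not met
11. sanctions-list screening review 40 days ago vs limit 45 → met
Not met: 2 of 11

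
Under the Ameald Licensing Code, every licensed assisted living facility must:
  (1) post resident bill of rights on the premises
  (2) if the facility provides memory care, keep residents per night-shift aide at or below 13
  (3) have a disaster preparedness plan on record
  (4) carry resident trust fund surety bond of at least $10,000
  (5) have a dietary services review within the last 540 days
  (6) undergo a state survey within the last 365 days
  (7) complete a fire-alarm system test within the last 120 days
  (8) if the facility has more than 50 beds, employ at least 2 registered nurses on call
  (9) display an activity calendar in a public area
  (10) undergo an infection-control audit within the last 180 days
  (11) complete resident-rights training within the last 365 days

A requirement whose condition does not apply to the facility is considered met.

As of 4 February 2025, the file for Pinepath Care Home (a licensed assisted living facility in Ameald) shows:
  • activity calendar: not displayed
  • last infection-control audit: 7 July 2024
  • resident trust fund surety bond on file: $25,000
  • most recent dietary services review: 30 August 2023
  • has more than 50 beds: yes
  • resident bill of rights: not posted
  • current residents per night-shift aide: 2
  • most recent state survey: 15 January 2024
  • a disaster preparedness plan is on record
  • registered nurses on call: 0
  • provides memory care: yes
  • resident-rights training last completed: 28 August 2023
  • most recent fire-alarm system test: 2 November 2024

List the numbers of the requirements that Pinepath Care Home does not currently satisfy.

1, 6, 8, 9, 10, 11

1. resident bill of rights absent → not met
2. condition 'provides memory care' holds; residents per night-shift aide 2 ≤ 13 → met
3. disaster preparedness plan present → met
4. resident trust fund surety bond $25,000 ≥ $10,000 → met
5. dietary services review 524 days ago vs limit 540 → met
6. state survey 386 days ago vs limit 365 → not met
7. fire-alarm system test 94 days ago vs limit 120 → met
8. condition 'has more than 50 beds' holds; registered nurses on call 0 < 2 → not met
9. activity calendar absent → not met
10. infection-control audit 212 days ago vs limit 180 → not met
11. resident-rights training 526 days ago vs limit 365 → not met
Not met: 1, 6, 8, 9, 10, 11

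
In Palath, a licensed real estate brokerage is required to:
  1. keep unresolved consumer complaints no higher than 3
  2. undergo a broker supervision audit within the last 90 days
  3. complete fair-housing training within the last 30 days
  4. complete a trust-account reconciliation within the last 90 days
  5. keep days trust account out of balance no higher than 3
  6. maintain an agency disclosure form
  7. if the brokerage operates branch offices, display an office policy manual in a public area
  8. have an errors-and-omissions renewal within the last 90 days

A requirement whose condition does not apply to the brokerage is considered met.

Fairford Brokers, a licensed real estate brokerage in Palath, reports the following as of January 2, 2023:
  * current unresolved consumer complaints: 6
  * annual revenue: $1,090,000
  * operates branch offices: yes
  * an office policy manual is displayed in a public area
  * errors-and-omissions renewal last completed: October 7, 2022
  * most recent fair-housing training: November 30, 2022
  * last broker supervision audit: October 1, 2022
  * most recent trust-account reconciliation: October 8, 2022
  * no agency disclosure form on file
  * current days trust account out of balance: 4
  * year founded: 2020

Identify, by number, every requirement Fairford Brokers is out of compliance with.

1, 2, 3, 5, 6

1. unresolved consumer complaints 6 > 3 → not met
2. broker supervision audit 93 days ago vs limit 90 → not met
3. fair-housing training 33 days ago vs limit 30 → not met
4. trust-account reconciliation 86 days ago vs limit 90 → met
5. days trust account out of balance 4 > 3 → not met
6. agency disclosure form absent → not met
7. condition 'operates branch offices' holds; office policy manual present → met
8. errors-and-omissions renewal 87 days ago vs limit 90 → met
Not met: 1, 2, 3, 5, 6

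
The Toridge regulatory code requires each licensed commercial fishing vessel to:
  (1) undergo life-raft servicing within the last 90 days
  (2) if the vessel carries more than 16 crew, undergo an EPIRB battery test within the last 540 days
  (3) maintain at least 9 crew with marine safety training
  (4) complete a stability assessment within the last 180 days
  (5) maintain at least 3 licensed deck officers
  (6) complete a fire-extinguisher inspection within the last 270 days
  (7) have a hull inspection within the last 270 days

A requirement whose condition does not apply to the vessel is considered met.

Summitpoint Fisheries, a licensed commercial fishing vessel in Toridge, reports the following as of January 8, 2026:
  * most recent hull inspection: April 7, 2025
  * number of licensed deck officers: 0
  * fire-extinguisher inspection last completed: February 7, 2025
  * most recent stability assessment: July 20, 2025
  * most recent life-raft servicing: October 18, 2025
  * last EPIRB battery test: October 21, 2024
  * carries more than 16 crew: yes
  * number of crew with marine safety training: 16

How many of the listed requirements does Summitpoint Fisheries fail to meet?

1. life-raft servicing 82 days ago vs limit 90 → met
2. condition 'carries more than 16 crew' holds; EPIRB battery test 444 days ago vs limit 540 → met
3. crew with marine safety training 16 ≥ 9 → met
4. stability assessment 172 days ago vs limit 180 → met
5. licensed deck officers 0 < 3 → not met
6. fire-extinguisher inspection 335 days ago vs limit 270 → not met
7. hull inspection 276 days ago vs limit 270 → not met
Not met: 3 of 7

3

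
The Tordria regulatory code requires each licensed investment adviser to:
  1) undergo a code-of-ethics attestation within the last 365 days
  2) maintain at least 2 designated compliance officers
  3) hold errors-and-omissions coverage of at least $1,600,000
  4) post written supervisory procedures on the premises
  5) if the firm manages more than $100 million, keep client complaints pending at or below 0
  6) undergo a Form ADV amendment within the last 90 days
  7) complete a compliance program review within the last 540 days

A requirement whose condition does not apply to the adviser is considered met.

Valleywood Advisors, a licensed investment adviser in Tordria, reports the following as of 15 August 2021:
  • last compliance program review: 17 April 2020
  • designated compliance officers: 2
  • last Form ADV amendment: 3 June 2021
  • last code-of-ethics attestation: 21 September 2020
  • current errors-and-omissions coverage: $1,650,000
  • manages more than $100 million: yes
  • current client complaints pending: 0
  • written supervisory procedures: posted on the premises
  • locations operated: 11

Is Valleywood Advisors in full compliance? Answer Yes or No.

Yes

1. code-of-ethics attestation 328 days ago vs limit 365 → met
2. designated compliance officers 2 ≥ 2 → met
3. errors-and-omissions coverage $1,650,000 ≥ $1,600,000 → met
4. written supervisory procedures present → met
5. condition 'manages more than $100 million' holds; client complaints pending 0 ≤ 0 → met
6. Form ADV amendment 73 days ago vs limit 90 → met
7. compliance program review 485 days ago vs limit 540 → met
All met.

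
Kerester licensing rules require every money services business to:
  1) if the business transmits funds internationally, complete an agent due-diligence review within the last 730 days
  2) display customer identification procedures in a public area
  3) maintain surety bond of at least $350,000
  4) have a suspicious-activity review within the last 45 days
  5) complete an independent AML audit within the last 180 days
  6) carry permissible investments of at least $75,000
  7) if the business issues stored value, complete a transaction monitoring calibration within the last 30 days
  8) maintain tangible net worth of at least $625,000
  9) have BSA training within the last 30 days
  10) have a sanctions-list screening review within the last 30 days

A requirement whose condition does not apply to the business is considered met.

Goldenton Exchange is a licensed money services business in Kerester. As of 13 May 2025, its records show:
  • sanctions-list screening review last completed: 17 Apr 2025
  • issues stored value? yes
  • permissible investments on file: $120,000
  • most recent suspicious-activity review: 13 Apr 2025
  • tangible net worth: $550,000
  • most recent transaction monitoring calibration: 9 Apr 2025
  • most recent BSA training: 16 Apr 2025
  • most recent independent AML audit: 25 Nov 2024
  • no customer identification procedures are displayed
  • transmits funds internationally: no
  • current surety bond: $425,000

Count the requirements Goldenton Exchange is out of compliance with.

3

1. condition 'transmits funds internationally' does not hold → requirement n/a → met
2. customer identification procedures absent → not met
3. surety bond $425,000 ≥ $350,000 → met
4. suspicious-activity review 30 days ago vs limit 45 → met
5. independent AML audit 169 days ago vs limit 180 → met
6. permissible investments $120,000 ≥ $75,000 → met
7. condition 'issues stored value' holds; transaction monitoring calibration 34 days ago vs limit 30 → not met
8. tangible net worth $550,000 < $625,000 → not met
9. BSA training 27 days ago vs limit 30 → met
10. sanctions-list screening review 26 days ago vs limit 30 → met
Not met: 3 of 10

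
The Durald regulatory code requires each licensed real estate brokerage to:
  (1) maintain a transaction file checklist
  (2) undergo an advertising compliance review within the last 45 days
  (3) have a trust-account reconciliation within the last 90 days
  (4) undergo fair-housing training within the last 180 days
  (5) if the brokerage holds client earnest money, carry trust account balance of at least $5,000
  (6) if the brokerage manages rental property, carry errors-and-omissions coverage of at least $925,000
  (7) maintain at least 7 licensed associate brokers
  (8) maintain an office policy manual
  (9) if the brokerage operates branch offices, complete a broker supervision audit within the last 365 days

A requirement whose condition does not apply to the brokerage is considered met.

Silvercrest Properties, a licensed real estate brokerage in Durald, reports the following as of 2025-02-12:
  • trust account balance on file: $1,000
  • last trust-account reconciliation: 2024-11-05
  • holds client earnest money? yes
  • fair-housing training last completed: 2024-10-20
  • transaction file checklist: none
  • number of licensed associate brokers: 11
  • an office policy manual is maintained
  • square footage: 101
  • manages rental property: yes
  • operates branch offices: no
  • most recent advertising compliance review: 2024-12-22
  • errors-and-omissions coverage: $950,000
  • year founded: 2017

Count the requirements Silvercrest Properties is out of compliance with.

1. transaction file checklist absent → not met
2. advertising compliance review 52 days ago vs limit 45 → not met
3. trust-account reconciliation 99 days ago vs limit 90 → not met
4. fair-housing training 115 days ago vs limit 180 → met
5. condition 'holds client earnest money' holds; trust account balance $1,000 < $5,000 → not met
6. condition 'manages rental property' holds; errors-and-omissions coverage $950,000 ≥ $925,000 → met
7. licensed associate brokers 11 ≥ 7 → met
8. office policy manual present → met
9. condition 'operates branch offices' does not hold → requirement n/a → met
Not met: 4 of 9

4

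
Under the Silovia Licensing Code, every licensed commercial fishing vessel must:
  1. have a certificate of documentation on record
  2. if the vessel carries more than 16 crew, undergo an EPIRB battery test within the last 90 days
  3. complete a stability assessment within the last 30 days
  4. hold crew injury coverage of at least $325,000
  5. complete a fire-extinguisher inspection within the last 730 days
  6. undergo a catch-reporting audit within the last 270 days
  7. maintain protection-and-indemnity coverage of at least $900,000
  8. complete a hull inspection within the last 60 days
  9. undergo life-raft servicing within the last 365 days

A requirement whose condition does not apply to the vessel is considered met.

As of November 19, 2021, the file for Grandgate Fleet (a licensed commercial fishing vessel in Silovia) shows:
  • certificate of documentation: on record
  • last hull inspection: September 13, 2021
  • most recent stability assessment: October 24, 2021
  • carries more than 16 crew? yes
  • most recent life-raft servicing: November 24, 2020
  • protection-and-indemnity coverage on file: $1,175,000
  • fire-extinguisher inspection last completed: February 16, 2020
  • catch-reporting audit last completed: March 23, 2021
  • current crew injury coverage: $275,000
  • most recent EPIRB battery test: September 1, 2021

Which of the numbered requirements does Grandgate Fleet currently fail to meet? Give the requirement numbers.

1. certificate of documentation present → met
2. condition 'carries more than 16 crew' holds; EPIRB battery test 79 days ago vs limit 90 → met
3. stability assessment 26 days ago vs limit 30 → met
4. crew injury coverage $275,000 < $325,000 → not met
5. fire-extinguisher inspection 642 days ago vs limit 730 → met
6. catch-reporting audit 241 days ago vs limit 270 → met
7. protection-and-indemnity coverage $1,175,000 ≥ $900,000 → met
8. hull inspection 67 days ago vs limit 60 → not met
9. life-raft servicing 360 days ago vs limit 365 → met
Not met: 4, 8

4, 8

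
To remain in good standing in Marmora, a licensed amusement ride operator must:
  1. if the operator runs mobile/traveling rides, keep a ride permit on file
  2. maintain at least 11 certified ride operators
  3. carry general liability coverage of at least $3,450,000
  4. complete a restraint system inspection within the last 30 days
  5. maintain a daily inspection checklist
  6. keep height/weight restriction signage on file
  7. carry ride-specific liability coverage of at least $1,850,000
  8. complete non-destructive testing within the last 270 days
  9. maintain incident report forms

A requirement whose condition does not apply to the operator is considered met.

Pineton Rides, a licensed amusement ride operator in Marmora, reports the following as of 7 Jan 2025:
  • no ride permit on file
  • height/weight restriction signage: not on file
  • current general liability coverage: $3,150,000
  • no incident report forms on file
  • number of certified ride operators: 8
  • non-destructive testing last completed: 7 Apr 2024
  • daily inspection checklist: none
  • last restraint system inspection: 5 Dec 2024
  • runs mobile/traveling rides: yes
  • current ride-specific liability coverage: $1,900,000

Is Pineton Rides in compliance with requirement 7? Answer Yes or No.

7. ride-specific liability coverage $1,900,000 ≥ $1,850,000 → met

Yes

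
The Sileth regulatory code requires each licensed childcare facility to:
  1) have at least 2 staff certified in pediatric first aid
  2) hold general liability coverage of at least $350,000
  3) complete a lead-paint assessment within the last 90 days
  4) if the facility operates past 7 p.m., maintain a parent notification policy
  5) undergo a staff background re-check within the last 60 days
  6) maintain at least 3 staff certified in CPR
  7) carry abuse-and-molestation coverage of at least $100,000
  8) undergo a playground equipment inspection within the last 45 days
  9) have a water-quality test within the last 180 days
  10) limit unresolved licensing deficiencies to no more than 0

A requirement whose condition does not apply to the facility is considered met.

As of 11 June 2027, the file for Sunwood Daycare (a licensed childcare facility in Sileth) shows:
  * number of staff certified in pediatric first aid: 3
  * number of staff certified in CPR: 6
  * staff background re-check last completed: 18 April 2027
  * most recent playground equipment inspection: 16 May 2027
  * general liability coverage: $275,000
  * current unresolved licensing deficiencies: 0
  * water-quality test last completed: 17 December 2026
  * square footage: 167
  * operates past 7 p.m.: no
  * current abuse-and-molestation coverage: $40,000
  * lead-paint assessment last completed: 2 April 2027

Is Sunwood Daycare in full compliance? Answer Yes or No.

No

1. staff certified in pediatric first aid 3 ≥ 2 → met
2. general liability coverage $275,000 < $350,000 → not met
3. lead-paint assessment 70 days ago vs limit 90 → met
4. condition 'operates past 7 p.m.' does not hold → requirement n/a → met
5. staff background re-check 54 days ago vs limit 60 → met
6. staff certified in CPR 6 ≥ 3 → met
7. abuse-and-molestation coverage $40,000 < $100,000 → not met
8. playground equipment inspection 26 days ago vs limit 45 → met
9. water-quality test 176 days ago vs limit 180 → met
10. unresolved licensing deficiencies 0 ≤ 0 → met
Not met: 2, 7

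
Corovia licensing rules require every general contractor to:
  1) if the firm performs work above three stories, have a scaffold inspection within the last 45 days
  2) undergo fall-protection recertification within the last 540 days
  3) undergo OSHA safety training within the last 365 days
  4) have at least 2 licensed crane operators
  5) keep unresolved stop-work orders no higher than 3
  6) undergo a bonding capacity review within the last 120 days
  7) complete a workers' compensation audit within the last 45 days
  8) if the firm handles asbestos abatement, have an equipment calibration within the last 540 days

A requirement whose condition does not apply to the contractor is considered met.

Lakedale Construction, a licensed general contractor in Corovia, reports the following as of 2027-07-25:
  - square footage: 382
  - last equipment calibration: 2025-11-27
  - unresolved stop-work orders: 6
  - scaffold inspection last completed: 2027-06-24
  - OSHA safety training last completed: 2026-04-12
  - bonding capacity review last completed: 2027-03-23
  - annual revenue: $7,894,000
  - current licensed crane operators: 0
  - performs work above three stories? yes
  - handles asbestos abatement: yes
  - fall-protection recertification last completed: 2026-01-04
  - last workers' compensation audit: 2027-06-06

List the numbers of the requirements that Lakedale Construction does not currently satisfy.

2, 3, 4, 5, 6, 7, 8

1. condition 'performs work above three stories' holds; scaffold inspection 31 days ago vs limit 45 → met
2. fall-protection recertification 567 days ago vs limit 540 → not met
3. OSHA safety training 469 days ago vs limit 365 → not met
4. licensed crane operators 0 < 2 → not met
5. unresolved stop-work orders 6 > 3 → not met
6. bonding capacity review 124 days ago vs limit 120 → not met
7. workers' compensation audit 49 days ago vs limit 45 → not met
8. condition 'handles asbestos abatement' holds; equipment calibration 605 days ago vs limit 540 → not met
Not met: 2, 3, 4, 5, 6, 7, 8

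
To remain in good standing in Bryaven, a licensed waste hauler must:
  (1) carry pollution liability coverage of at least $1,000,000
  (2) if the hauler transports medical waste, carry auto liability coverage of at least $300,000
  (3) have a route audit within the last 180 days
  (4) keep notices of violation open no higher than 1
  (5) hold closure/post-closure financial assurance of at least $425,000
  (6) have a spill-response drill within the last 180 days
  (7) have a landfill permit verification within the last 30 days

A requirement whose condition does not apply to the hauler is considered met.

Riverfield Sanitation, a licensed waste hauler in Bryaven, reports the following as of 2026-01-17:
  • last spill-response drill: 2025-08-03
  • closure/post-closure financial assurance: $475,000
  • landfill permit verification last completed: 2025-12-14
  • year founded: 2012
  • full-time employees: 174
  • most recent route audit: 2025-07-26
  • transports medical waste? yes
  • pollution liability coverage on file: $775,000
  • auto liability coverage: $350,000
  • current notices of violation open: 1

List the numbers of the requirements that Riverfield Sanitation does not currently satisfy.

1. pollution liability coverage $775,000 < $1,000,000 → not met
2. condition 'transports medical waste' holds; auto liability coverage $350,000 ≥ $300,000 → met
3. route audit 175 days ago vs limit 180 → met
4. notices of violation open 1 ≤ 1 → met
5. closure/post-closure financial assurance $475,000 ≥ $425,000 → met
6. spill-response drill 167 days ago vs limit 180 → met
7. landfill permit verification 34 days ago vs limit 30 → not met
Not met: 1, 7

1, 7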